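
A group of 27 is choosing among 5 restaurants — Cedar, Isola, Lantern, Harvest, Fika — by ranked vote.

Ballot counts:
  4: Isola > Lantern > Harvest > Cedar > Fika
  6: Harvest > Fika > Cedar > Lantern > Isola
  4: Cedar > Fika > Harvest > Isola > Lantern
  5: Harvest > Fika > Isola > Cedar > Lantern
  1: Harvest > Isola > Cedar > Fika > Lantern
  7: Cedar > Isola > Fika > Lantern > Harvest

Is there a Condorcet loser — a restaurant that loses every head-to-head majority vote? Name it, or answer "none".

Lantern

Head-to-head results (27 friends):
Cedar vs Isola: Cedar preferred on 6+4+7 = 17 ballots; Cedar wins 17–10.
Cedar–Lantern: Cedar 23–4.
Cedar vs Harvest: Harvest, 16–11.
Cedar–Fika: Cedar 16–11.
Isola vs Lantern: 21 to 6, Isola.
Isola vs Harvest: Harvest wins 16–11.
Isola vs Fika: Fika, 15–12.
Lantern vs Harvest: 4+7 = 11 for Lantern, 16 for Harvest — Harvest by 16–11.
Lantern vs Fika: 4 to 23, Fika.
Harvest vs Fika: Harvest preferred on 4+6+5+1 = 16 ballots; Harvest wins 16–11.
Lantern is beaten in every head-to-head and is the Condorcet loser.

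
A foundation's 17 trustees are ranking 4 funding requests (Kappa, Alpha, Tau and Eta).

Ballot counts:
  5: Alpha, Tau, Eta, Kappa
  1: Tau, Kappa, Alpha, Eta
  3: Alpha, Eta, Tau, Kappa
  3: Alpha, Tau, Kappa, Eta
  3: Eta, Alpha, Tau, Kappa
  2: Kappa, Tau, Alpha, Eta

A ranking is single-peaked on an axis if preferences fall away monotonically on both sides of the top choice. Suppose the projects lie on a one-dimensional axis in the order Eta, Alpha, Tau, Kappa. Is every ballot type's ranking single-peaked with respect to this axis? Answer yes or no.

yes

Axis positions: Eta=1, Alpha=2, Tau=3, Kappa=4.
Ballot type 1 (peak Alpha at position 2): ranking walks positions 2-3-1-4, expanding outward from the peak — single-peaked.
Ballot type 2 (peak Tau at position 3): ranking walks positions 3-4-2-1, expanding outward from the peak — single-peaked.
Ballot type 3 (peak Alpha at position 2): ranking walks positions 2-1-3-4, expanding outward from the peak — single-peaked.
Ballot type 4 (peak Alpha at position 2): ranking walks positions 2-3-4-1, expanding outward from the peak — single-peaked.
Ballot type 5 (peak Eta at position 1): ranking walks positions 1-2-3-4, expanding outward from the peak — single-peaked.
Ballot type 6 (peak Kappa at position 4): ranking walks positions 4-3-2-1, expanding outward from the peak — single-peaked.
Every ranking is single-peaked on this axis.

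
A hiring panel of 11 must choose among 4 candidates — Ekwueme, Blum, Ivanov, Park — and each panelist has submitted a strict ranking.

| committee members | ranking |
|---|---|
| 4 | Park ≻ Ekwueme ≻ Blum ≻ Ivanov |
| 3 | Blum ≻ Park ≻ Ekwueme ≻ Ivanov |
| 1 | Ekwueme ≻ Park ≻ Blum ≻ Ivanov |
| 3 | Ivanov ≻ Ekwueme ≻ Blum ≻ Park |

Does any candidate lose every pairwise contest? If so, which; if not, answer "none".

Ivanov

Pairwise majorities:
Ekwueme vs Blum: Ekwueme, 8–3.
Ekwueme vs Ivanov: Ekwueme, 8–3.
Ekwueme vs Park: Ekwueme is ranked higher on 1+3 = 4 ballots, Park on 7. Park wins 7–4.
Blum vs Ivanov: Blum wins 8–3.
Blum vs Park: Blum wins 6–5.
Ivanov vs Park: 3 to 8, Park.
Only Ivanov has no wins; Ivanov is the Condorcet loser.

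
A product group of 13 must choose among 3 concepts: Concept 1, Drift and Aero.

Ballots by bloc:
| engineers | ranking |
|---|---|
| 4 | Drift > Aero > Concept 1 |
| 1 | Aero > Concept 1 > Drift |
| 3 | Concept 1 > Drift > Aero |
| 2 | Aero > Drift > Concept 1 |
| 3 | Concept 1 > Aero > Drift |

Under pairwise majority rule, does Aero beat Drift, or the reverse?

Ballots ranking Aero above Drift: 1 + 2 + 3 = 6.
Ballots ranking Drift above Aero: 13 − 6 = 7.
Drift wins the head-to-head 7–6.

Drift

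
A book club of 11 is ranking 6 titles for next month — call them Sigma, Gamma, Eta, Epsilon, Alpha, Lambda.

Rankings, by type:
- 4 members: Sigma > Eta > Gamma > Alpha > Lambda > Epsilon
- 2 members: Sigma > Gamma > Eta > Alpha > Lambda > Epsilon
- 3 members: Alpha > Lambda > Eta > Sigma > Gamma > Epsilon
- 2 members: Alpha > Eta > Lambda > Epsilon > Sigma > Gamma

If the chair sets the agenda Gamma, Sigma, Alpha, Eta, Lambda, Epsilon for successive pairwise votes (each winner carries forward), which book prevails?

Round 1: Gamma vs Sigma — 0–11, Sigma advances.
Round 2: Sigma vs Alpha — 6–5, Sigma advances.
Round 3: Sigma vs Eta — 6–5, Sigma advances.
Round 4: Sigma vs Lambda — 6–5, Sigma advances.
Round 5: Sigma vs Epsilon — 9–2, Sigma advances.
The agenda winner is Sigma.

Sigma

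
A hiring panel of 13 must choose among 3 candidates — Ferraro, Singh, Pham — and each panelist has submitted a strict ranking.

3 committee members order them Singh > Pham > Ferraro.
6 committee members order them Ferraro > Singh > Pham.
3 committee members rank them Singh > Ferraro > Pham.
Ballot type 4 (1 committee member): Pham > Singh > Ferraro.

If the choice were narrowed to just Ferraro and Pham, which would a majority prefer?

Ferraro

Ballots ranking Ferraro above Pham: 6 + 3 = 9.
Ballots ranking Pham above Ferraro: 13 − 9 = 4.
Ferraro wins the head-to-head 9–4.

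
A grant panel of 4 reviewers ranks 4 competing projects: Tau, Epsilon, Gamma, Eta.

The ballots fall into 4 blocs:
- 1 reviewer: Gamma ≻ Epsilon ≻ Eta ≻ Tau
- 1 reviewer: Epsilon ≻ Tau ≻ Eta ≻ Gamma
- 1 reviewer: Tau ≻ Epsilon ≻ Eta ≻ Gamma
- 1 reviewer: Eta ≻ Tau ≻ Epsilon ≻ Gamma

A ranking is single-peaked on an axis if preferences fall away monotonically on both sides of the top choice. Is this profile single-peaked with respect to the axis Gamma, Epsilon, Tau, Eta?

no

Axis positions: Gamma=1, Epsilon=2, Tau=3, Eta=4.
Bloc 1: ranking walks positions 1-2-4-3; Eta is ranked above Tau even though Tau lies between Eta and the peak Gamma on the axis — preferences dip and rise again. Not single-peaked.
Bloc 2 (peak Epsilon at position 2): ranking walks positions 2-3-4-1, expanding outward from the peak — single-peaked.
Bloc 3 (peak Tau at position 3): ranking walks positions 3-2-4-1, expanding outward from the peak — single-peaked.
Bloc 4 (peak Eta at position 4): ranking walks positions 4-3-2-1, expanding outward from the peak — single-peaked.
Bloc 1 violates single-peakedness, so the profile is not single-peaked on this axis.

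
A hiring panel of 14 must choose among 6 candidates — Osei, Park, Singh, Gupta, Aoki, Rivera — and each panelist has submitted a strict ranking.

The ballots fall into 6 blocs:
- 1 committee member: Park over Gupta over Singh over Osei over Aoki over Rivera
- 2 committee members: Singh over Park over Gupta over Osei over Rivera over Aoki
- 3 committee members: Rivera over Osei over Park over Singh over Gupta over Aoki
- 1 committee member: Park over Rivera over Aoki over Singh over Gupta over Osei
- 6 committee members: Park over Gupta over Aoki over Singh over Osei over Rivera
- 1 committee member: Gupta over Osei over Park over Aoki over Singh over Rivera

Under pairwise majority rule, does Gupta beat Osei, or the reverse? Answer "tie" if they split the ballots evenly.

Gupta

Ballots ranking Gupta above Osei: 1 + 2 + 1 + 6 + 1 = 11.
Ballots ranking Osei above Gupta: 14 − 11 = 3.
Gupta wins the head-to-head 11–3.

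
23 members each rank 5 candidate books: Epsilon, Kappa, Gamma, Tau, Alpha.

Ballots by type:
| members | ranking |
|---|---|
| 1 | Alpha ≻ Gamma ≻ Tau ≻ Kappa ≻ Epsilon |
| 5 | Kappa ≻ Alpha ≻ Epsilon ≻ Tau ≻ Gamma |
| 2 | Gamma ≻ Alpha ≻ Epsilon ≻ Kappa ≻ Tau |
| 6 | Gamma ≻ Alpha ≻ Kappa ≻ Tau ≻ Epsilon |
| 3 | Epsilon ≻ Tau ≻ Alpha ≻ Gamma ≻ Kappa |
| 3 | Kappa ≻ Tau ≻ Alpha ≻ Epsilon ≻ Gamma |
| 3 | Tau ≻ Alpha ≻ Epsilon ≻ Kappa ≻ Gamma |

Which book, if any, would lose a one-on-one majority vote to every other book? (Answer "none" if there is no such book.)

Pairwise majorities:
Epsilon vs Kappa: Epsilon is ranked higher on 2+3+3 = 8 ballots, Kappa on 15. Kappa wins 15–8.
Epsilon vs Gamma: Epsilon, 14–9.
Epsilon vs Tau: Tau wins 13–10.
Epsilon vs Alpha: Epsilon is ranked higher on 3 ballots, Alpha on 20. Alpha wins 20–3.
Kappa vs Gamma: 11 to 12, Gamma.
Kappa–Tau: Kappa 16–7.
Kappa vs Alpha: Kappa is ranked higher on 5+3 = 8 ballots, Alpha on 15. Alpha wins 15–8.
Gamma vs Tau: Tau wins 14–9.
Gamma vs Alpha: Gamma is ranked higher on 2+6 = 8 ballots, Alpha on 15. Alpha wins 15–8.
Tau vs Alpha: Alpha, 14–9.
Each book has at least one pairwise win (Epsilon beats Gamma; Kappa beats Epsilon; Gamma beats Kappa; Tau beats Epsilon; Alpha beats Epsilon) — no Condorcet loser.

none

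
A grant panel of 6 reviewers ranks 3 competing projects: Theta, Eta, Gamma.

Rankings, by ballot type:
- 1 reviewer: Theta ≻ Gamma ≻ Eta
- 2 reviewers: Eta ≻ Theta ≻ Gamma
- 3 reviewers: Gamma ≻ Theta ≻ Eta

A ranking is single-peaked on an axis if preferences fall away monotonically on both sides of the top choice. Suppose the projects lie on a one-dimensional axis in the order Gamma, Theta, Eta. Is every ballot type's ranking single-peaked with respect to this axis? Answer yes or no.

yes

Axis positions: Gamma=1, Theta=2, Eta=3.
Ballot type 1 (peak Theta at position 2): ranking walks positions 2-1-3, expanding outward from the peak — single-peaked.
Ballot type 2 (peak Eta at position 3): ranking walks positions 3-2-1, expanding outward from the peak — single-peaked.
Ballot type 3 (peak Gamma at position 1): ranking walks positions 1-2-3, expanding outward from the peak — single-peaked.
Every ranking is single-peaked on this axis.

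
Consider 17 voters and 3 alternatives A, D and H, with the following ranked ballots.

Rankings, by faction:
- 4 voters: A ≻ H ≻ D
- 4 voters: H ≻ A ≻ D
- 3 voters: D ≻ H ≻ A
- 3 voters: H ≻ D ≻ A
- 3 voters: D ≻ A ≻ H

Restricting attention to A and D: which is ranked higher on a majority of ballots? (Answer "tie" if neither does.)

D

Ballots ranking A above D: 4 + 4 = 8.
Ballots ranking D above A: 17 − 8 = 9.
D wins the head-to-head 9–8.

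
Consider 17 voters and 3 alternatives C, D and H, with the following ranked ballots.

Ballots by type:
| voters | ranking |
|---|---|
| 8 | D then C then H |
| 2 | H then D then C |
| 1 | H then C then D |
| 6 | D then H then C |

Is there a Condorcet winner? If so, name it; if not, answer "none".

Check each pair by majority over 17 ballots:
C vs D: D wins 16–1.
C–H: H 9–8.
D vs H: D, 14–3.
Only D has no losses; D is the Condorcet winner.

D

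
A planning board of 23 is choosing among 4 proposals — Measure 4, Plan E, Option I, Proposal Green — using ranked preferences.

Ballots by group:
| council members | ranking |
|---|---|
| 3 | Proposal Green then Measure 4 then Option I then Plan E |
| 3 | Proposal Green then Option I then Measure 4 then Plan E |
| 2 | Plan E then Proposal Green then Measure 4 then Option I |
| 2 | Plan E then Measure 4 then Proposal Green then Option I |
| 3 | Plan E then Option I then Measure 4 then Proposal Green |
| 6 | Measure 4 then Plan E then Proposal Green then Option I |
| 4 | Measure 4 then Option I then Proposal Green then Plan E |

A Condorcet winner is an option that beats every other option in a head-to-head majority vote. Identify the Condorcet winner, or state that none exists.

Measure 4

Check each pair by majority over 23 ballots:
Measure 4 vs Plan E: Measure 4 preferred on 3+3+6+4 = 16 ballots; Measure 4 wins 16–7.
Measure 4 vs Option I: 3+2+2+6+4 = 17 for Measure 4, 6 for Option I — Measure 4 by 17–6.
Measure 4 vs Proposal Green: 15 to 8, Measure 4.
Plan E vs Option I: Plan E is ranked higher on 2+2+3+6 = 13 ballots, Option I on 10. Plan E wins 13–10.
Plan E vs Proposal Green: Plan E, 13–10.
Option I vs Proposal Green: Proposal Green, 16–7.
Measure 4 beats each of Plan E, Option I, Proposal Green — Measure 4 is the Condorcet winner.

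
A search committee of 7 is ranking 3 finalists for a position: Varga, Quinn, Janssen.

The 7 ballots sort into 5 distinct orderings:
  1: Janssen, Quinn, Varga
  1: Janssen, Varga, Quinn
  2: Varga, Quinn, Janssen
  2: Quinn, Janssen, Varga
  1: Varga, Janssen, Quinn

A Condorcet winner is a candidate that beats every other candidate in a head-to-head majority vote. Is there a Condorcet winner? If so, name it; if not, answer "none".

none

Head-to-head results (7 committee members):
Varga vs Quinn: Varga wins 4–3.
Varga vs Janssen: Janssen wins 4–3.
Quinn vs Janssen: Quinn, 4–3.
Every candidate loses at least once (Varga loses to Janssen; Quinn loses to Varga; Janssen loses to Quinn). The majority relation contains the cycle Varga beats Quinn beats Janssen beats Varga, so there is no Condorcet winner.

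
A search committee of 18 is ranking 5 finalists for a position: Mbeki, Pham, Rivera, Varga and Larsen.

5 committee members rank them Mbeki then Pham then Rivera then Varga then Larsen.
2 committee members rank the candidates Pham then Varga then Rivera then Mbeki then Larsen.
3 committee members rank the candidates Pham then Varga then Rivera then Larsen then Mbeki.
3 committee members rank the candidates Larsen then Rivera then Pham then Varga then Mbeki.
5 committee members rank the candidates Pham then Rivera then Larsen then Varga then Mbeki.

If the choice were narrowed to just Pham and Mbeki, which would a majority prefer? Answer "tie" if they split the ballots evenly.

Pham

Ballots ranking Pham above Mbeki: 2 + 3 + 3 + 5 = 13.
Ballots ranking Mbeki above Pham: 18 − 13 = 5.
Pham wins the head-to-head 13–5.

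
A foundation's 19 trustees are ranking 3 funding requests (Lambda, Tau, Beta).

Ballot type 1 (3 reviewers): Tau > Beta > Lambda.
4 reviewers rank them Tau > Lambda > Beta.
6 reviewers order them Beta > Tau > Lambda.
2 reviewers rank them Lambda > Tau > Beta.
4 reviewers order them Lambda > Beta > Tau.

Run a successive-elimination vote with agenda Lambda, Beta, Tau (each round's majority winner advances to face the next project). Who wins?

Round 1: Lambda vs Beta — 10–9, Lambda advances.
Round 2: Lambda vs Tau — 6–13, Tau advances.
The agenda winner is Tau.

Tau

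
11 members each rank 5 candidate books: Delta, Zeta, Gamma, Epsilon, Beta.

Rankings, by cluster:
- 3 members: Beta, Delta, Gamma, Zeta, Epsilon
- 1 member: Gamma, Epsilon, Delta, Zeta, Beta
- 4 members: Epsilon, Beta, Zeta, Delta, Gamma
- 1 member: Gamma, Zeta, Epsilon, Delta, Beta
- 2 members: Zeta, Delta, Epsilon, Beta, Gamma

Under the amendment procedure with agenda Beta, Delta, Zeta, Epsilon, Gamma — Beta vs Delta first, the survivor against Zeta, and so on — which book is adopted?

Round 1: Beta vs Delta — 7–4, Beta advances.
Round 2: Beta vs Zeta — 7–4, Beta advances.
Round 3: Beta vs Epsilon — 3–8, Epsilon advances.
Round 4: Epsilon vs Gamma — 6–5, Epsilon advances.
The agenda winner is Epsilon.

Epsilon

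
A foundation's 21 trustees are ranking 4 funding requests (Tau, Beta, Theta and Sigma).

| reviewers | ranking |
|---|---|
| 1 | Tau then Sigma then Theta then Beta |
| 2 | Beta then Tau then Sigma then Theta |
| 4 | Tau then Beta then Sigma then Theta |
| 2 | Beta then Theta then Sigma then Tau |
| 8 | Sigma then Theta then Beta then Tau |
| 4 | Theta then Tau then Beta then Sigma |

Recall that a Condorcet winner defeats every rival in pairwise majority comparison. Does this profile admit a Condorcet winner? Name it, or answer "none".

Check each pair by majority over 21 ballots:
Tau vs Beta: Beta wins 12–9.
Tau–Theta: Theta 14–7.
Tau vs Sigma: Tau preferred on 1+2+4+4 = 11 ballots; Tau wins 11–10.
Beta vs Theta: Theta wins 13–8.
Beta vs Sigma: 2+4+2+4 = 12 for Beta, 9 for Sigma — Beta by 12–9.
Theta vs Sigma: Sigma, 15–6.
Every project loses at least once (Tau loses to Beta; Beta loses to Theta; Theta loses to Sigma; Sigma loses to Tau). The majority relation contains the cycle Tau > Sigma > Theta > Tau, so there is no Condorcet winner.

none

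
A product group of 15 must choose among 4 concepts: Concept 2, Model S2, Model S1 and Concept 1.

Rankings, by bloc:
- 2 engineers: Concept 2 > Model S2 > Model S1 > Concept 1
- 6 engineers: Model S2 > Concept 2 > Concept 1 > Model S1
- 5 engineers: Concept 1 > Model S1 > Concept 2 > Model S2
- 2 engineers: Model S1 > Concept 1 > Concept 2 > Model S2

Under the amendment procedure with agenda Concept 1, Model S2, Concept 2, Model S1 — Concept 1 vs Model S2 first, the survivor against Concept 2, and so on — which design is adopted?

Concept 2

Round 1: Concept 1 vs Model S2 — 7–8, Model S2 advances.
Round 2: Model S2 vs Concept 2 — 6–9, Concept 2 advances.
Round 3: Concept 2 vs Model S1 — 8–7, Concept 2 advances.
Concept 2 survives the agenda.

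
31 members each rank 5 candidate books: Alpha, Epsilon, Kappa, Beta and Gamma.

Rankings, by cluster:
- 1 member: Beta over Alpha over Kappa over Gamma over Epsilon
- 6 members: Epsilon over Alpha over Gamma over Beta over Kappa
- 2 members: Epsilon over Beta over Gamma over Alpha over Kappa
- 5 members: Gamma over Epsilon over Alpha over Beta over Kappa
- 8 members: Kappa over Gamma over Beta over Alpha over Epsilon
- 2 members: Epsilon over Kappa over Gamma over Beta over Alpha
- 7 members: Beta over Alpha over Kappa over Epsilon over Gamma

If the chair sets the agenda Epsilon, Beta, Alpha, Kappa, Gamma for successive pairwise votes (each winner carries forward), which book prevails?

Round 1: Epsilon vs Beta — 15–16, Beta advances.
Round 2: Beta vs Alpha — 20–11, Beta advances.
Round 3: Beta vs Kappa — 21–10, Beta advances.
Round 4: Beta vs Gamma — 10–21, Gamma advances.
Gamma survives the agenda.

Gamma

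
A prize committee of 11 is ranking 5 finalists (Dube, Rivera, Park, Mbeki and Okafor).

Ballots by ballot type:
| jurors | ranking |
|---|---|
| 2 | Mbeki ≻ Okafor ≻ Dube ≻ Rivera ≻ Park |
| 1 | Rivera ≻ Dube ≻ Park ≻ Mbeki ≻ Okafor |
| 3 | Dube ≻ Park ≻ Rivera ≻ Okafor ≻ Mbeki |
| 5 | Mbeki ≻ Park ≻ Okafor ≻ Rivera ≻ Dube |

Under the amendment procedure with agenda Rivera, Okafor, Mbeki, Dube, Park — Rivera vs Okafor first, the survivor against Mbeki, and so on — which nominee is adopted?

Round 1: Rivera vs Okafor — 4–7, Okafor advances.
Round 2: Okafor vs Mbeki — 3–8, Mbeki advances.
Round 3: Mbeki vs Dube — 7–4, Mbeki advances.
Round 4: Mbeki vs Park — 7–4, Mbeki advances.
The agenda winner is Mbeki.

Mbeki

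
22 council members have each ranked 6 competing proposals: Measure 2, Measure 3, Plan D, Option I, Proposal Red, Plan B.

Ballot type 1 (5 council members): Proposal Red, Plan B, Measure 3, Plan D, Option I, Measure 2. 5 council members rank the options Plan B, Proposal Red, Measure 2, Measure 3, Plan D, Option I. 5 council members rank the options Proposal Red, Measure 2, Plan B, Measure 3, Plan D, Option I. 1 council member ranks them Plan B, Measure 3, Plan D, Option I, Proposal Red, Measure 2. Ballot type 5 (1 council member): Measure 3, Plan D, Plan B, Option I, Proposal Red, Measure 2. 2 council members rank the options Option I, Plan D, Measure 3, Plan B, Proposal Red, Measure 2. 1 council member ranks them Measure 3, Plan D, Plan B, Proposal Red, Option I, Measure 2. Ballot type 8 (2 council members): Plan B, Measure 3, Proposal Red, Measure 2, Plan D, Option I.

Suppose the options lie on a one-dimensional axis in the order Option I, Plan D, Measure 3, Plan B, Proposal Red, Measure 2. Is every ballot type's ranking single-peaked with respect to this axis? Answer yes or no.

Axis positions: Option I=1, Plan D=2, Measure 3=3, Plan B=4, Proposal Red=5, Measure 2=6.
Ballot type 1 (peak Proposal Red at position 5): ranking walks positions 5-4-3-2-1-6, expanding outward from the peak — single-peaked.
Ballot type 2 (peak Plan B at position 4): ranking walks positions 4-5-6-3-2-1, expanding outward from the peak — single-peaked.
Ballot type 3 (peak Proposal Red at position 5): ranking walks positions 5-6-4-3-2-1, expanding outward from the peak — single-peaked.
Ballot type 4 (peak Plan B at position 4): ranking walks positions 4-3-2-1-5-6, expanding outward from the peak — single-peaked.
Ballot type 5 (peak Measure 3 at position 3): ranking walks positions 3-2-4-1-5-6, expanding outward from the peak — single-peaked.
Ballot type 6 (peak Option I at position 1): ranking walks positions 1-2-3-4-5-6, expanding outward from the peak — single-peaked.
Ballot type 7 (peak Measure 3 at position 3): ranking walks positions 3-2-4-5-1-6, expanding outward from the peak — single-peaked.
Ballot type 8 (peak Plan B at position 4): ranking walks positions 4-3-5-6-2-1, expanding outward from the peak — single-peaked.
Every ranking is single-peaked on this axis.

yes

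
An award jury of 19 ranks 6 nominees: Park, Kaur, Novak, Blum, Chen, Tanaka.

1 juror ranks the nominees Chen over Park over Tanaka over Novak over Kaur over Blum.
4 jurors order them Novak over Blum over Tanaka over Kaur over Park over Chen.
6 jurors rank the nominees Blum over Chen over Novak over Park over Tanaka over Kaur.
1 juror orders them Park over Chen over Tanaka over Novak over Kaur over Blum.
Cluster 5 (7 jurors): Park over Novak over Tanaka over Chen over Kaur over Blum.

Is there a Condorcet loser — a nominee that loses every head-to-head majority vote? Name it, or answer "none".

Kaur

Pairwise majorities:
Park vs Kaur: 1+6+1+7 = 15 for Park, 4 for Kaur — Park by 15–4.
Park–Novak: Novak 10–9.
Park vs Blum: Park preferred on 1+1+7 = 9 ballots; Blum wins 10–9.
Park vs Chen: Park wins 12–7.
Park vs Tanaka: Park wins 15–4.
Kaur vs Novak: Novak wins 19–0.
Kaur vs Blum: Blum wins 10–9.
Kaur vs Chen: 4 to 15, Chen.
Kaur vs Tanaka: Tanaka wins 19–0.
Novak–Blum: Novak 13–6.
Novak vs Chen: Novak is ranked higher on 4+7 = 11 ballots, Chen on 8. Novak wins 11–8.
Novak–Tanaka: Novak 17–2.
Blum–Chen: Blum 10–9.
Blum vs Tanaka: 10 to 9, Blum.
Chen vs Tanaka: 8 to 11, Tanaka.
Only Kaur has no wins; Kaur is the Condorcet loser.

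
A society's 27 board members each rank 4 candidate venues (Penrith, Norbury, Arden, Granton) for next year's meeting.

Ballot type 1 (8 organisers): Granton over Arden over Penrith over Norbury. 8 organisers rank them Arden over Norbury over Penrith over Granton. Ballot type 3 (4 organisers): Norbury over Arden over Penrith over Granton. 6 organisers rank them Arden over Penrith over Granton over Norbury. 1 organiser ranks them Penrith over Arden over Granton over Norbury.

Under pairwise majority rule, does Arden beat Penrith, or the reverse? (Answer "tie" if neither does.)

Arden

Ballots ranking Arden above Penrith: 8 + 8 + 4 + 6 = 26.
Ballots ranking Penrith above Arden: 27 − 26 = 1.
Arden wins the head-to-head 26–1.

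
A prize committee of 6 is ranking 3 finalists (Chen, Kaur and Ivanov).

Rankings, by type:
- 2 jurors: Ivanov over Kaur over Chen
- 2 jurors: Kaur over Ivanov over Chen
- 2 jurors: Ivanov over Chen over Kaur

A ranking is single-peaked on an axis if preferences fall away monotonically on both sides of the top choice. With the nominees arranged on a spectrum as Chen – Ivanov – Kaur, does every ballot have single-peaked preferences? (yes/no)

yes

Axis positions: Chen=1, Ivanov=2, Kaur=3.
Type 1 (peak Ivanov at position 2): ranking walks positions 2-3-1, expanding outward from the peak — single-peaked.
Type 2 (peak Kaur at position 3): ranking walks positions 3-2-1, expanding outward from the peak — single-peaked.
Type 3 (peak Ivanov at position 2): ranking walks positions 2-1-3, expanding outward from the peak — single-peaked.
Every ranking is single-peaked on this axis.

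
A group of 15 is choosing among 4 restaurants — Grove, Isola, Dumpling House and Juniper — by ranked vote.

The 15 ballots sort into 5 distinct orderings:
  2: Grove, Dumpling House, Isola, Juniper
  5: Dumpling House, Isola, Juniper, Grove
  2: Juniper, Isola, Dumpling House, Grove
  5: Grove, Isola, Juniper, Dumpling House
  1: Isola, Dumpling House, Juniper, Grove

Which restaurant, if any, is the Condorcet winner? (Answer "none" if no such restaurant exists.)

Isola

Head-to-head results (15 friends):
Grove vs Isola: Isola, 8–7.
Grove vs Dumpling House: Dumpling House wins 8–7.
Grove vs Juniper: Grove preferred on 2+5 = 7 ballots; Juniper wins 8–7.
Isola vs Dumpling House: Isola wins 8–7.
Isola vs Juniper: Isola preferred on 2+5+5+1 = 13 ballots; Isola wins 13–2.
Dumpling House vs Juniper: 8 to 7, Dumpling House.
Isola wins every pairwise contest, so Isola is the Condorcet winner.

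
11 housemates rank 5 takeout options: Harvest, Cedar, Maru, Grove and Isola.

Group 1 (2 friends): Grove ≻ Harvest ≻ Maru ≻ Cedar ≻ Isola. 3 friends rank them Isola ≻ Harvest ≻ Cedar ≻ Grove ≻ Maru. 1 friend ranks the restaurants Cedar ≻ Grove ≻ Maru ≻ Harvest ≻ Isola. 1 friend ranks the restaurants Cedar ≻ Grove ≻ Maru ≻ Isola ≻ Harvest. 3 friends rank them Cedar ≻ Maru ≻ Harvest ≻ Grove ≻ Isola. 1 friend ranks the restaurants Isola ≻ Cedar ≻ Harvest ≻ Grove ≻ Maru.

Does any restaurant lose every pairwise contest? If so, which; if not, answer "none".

Head-to-head results (11 friends):
Harvest vs Cedar: Cedar, 6–5.
Harvest–Maru: Harvest 6–5.
Harvest vs Grove: 7 to 4, Harvest.
Harvest vs Isola: Harvest, 6–5.
Cedar vs Maru: 9 to 2, Cedar.
Cedar vs Grove: 3+1+1+3+1 = 9 for Cedar, 2 for Grove — Cedar by 9–2.
Cedar vs Isola: Cedar is ranked higher on 2+1+1+3 = 7 ballots, Isola on 4. Cedar wins 7–4.
Maru vs Grove: Maru preferred on 3 ballots; Grove wins 8–3.
Maru vs Isola: Maru, 7–4.
Grove vs Isola: 2+1+1+3 = 7 for Grove, 4 for Isola — Grove by 7–4.
Isola is beaten in every head-to-head and is the Condorcet loser.

Isola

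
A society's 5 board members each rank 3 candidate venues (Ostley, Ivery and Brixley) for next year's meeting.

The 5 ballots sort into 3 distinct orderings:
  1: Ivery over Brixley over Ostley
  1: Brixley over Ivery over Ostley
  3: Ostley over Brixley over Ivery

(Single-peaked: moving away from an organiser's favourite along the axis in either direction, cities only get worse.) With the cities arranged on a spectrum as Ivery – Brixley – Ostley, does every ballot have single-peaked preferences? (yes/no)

yes

Axis positions: Ivery=1, Brixley=2, Ostley=3.
Faction 1 (peak Ivery at position 1): ranking walks positions 1-2-3, expanding outward from the peak — single-peaked.
Faction 2 (peak Brixley at position 2): ranking walks positions 2-1-3, expanding outward from the peak — single-peaked.
Faction 3 (peak Ostley at position 3): ranking walks positions 3-2-1, expanding outward from the peak — single-peaked.
Every ranking is single-peaked on this axis.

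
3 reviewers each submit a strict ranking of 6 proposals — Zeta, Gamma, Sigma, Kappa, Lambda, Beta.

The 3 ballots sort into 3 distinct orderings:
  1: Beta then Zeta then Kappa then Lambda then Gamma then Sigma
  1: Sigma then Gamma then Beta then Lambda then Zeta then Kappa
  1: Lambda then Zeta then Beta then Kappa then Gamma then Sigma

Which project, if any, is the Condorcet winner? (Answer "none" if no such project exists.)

Pairwise majorities:
Zeta vs Gamma: Zeta is ranked higher on 1+1 = 2 ballots, Gamma on 1. Zeta wins 2–1.
Zeta vs Sigma: Zeta preferred on 1+1 = 2 ballots; Zeta wins 2–1.
Zeta vs Kappa: 1+1+1 = 3 for Zeta, 0 for Kappa — Zeta by 3–0.
Zeta vs Lambda: 1 for Zeta, 2 for Lambda — Lambda by 2–1.
Zeta vs Beta: Zeta is ranked higher on 1 ballot, Beta on 2. Beta wins 2–1.
Gamma vs Sigma: Gamma preferred on 1+1 = 2 ballots; Gamma wins 2–1.
Gamma vs Kappa: 1 for Gamma, 2 for Kappa — Kappa by 2–1.
Gamma vs Lambda: 1 for Gamma, 2 for Lambda — Lambda by 2–1.
Gamma vs Beta: Gamma preferred on 1 ballot; Beta wins 2–1.
Sigma vs Kappa: 1 to 2, Kappa.
Sigma vs Lambda: Sigma preferred on 1 ballot; Lambda wins 2–1.
Sigma vs Beta: Sigma is ranked higher on 1 ballot, Beta on 2. Beta wins 2–1.
Kappa vs Lambda: Kappa preferred on 1 ballot; Lambda wins 2–1.
Kappa vs Beta: 0 for Kappa, 3 for Beta — Beta by 3–0.
Lambda vs Beta: 1 for Lambda, 2 for Beta — Beta by 2–1.
Only Beta has no losses; Beta is the Condorcet winner.

Beta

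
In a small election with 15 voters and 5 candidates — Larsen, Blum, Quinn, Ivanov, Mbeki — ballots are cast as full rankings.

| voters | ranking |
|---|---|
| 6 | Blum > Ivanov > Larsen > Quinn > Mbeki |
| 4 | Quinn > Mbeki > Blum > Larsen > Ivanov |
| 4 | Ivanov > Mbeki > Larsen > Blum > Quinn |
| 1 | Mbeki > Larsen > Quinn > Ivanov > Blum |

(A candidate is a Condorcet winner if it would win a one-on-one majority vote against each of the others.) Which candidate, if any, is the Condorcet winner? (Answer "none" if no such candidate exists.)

none

Pairwise majorities:
Larsen vs Blum: Larsen preferred on 4+1 = 5 ballots; Blum wins 10–5.
Larsen vs Quinn: 6+4+1 = 11 for Larsen, 4 for Quinn — Larsen by 11–4.
Larsen vs Ivanov: 4+1 = 5 for Larsen, 10 for Ivanov — Ivanov by 10–5.
Larsen vs Mbeki: Larsen is ranked higher on 6 ballots, Mbeki on 9. Mbeki wins 9–6.
Blum vs Quinn: Blum is ranked higher on 6+4 = 10 ballots, Quinn on 5. Blum wins 10–5.
Blum vs Ivanov: 6+4 = 10 for Blum, 5 for Ivanov — Blum by 10–5.
Blum vs Mbeki: Blum preferred on 6 ballots; Mbeki wins 9–6.
Quinn vs Ivanov: 4+1 = 5 for Quinn, 10 for Ivanov — Ivanov by 10–5.
Quinn vs Mbeki: Quinn is ranked higher on 6+4 = 10 ballots, Mbeki on 5. Quinn wins 10–5.
Ivanov vs Mbeki: Ivanov preferred on 6+4 = 10 ballots; Ivanov wins 10–5.
Each candidate drops at least one matchup (Larsen loses to Blum; Blum loses to Mbeki; Quinn loses to Larsen; Ivanov loses to Blum; Mbeki loses to Quinn); the cycle Larsen → Quinn → Mbeki → Larsen rules out a Condorcet winner.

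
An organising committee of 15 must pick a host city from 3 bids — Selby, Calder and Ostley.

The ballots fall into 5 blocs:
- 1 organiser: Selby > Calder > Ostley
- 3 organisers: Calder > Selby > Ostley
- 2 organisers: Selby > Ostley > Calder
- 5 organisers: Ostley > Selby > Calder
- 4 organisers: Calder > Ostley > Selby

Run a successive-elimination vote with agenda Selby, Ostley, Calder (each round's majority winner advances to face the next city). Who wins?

Calder

Round 1: Selby vs Ostley — 6–9, Ostley advances.
Round 2: Ostley vs Calder — 7–8, Calder advances.
Calder survives the agenda.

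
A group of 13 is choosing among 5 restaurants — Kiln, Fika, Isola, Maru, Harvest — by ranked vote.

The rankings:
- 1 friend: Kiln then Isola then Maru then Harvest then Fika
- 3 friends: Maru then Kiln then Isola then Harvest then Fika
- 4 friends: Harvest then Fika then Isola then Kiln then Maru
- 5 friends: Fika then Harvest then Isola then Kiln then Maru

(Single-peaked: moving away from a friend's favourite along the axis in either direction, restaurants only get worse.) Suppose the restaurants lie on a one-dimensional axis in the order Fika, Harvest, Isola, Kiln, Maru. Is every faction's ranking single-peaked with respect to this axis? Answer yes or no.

yes

Axis positions: Fika=1, Harvest=2, Isola=3, Kiln=4, Maru=5.
Faction 1 (peak Kiln at position 4): ranking walks positions 4-3-5-2-1, expanding outward from the peak — single-peaked.
Faction 2 (peak Maru at position 5): ranking walks positions 5-4-3-2-1, expanding outward from the peak — single-peaked.
Faction 3 (peak Harvest at position 2): ranking walks positions 2-1-3-4-5, expanding outward from the peak — single-peaked.
Faction 4 (peak Fika at position 1): ranking walks positions 1-2-3-4-5, expanding outward from the peak — single-peaked.
Every ranking is single-peaked on this axis.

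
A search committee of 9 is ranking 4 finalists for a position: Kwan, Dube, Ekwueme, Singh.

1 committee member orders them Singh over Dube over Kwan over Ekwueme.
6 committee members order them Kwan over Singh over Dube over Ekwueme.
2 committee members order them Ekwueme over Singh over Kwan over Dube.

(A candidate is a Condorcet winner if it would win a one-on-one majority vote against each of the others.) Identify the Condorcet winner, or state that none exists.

Head-to-head results (9 committee members):
Kwan vs Dube: Kwan wins 8–1.
Kwan–Ekwueme: Kwan 7–2.
Kwan vs Singh: Kwan wins 6–3.
Dube vs Ekwueme: Dube, 7–2.
Dube vs Singh: Singh wins 9–0.
Ekwueme vs Singh: Singh, 7–2.
Kwan beats each of Dube, Ekwueme, Singh — Kwan is the Condorcet winner.

Kwan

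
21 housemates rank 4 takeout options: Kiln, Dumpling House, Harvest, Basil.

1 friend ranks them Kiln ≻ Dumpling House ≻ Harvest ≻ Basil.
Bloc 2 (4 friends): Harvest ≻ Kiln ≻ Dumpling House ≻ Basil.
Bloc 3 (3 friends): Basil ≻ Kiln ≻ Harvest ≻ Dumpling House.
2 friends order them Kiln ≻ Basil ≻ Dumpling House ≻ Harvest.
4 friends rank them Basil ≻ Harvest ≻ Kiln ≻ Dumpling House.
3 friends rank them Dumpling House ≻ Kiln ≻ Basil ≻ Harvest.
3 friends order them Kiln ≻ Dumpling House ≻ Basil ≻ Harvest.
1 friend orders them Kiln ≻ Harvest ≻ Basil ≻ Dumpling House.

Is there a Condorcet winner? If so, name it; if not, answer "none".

Kiln

Check each pair by majority over 21 ballots:
Kiln vs Dumpling House: Kiln wins 18–3.
Kiln vs Harvest: Kiln is ranked higher on 1+3+2+3+3+1 = 13 ballots, Harvest on 8. Kiln wins 13–8.
Kiln vs Basil: Kiln wins 14–7.
Dumpling House vs Harvest: Harvest, 12–9.
Dumpling House vs Basil: 1+4+3+3 = 11 for Dumpling House, 10 for Basil — Dumpling House by 11–10.
Harvest–Basil: Basil 15–6.
Kiln defeats every rival head-to-head and is the Condorcet winner.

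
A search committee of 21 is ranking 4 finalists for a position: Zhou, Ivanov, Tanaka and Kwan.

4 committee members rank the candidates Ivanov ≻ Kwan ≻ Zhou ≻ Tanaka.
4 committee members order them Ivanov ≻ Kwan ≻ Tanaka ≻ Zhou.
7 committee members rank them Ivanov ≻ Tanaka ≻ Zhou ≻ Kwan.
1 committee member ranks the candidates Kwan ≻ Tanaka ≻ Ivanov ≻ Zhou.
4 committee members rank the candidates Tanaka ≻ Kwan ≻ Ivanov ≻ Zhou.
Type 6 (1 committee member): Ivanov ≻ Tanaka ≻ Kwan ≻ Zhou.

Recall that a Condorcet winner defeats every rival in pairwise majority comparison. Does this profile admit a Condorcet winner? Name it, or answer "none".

Ivanov

Pairwise majorities:
Zhou vs Ivanov: Zhou is ranked higher on 0 ballots, Ivanov on 21. Ivanov wins 21–0.
Zhou vs Tanaka: Zhou preferred on 4 ballots; Tanaka wins 17–4.
Zhou vs Kwan: 7 to 14, Kwan.
Ivanov vs Tanaka: 4+4+7+1 = 16 for Ivanov, 5 for Tanaka — Ivanov by 16–5.
Ivanov vs Kwan: 4+4+7+1 = 16 for Ivanov, 5 for Kwan — Ivanov by 16–5.
Tanaka vs Kwan: Tanaka is ranked higher on 7+4+1 = 12 ballots, Kwan on 9. Tanaka wins 12–9.
Ivanov wins every pairwise contest, so Ivanov is the Condorcet winner.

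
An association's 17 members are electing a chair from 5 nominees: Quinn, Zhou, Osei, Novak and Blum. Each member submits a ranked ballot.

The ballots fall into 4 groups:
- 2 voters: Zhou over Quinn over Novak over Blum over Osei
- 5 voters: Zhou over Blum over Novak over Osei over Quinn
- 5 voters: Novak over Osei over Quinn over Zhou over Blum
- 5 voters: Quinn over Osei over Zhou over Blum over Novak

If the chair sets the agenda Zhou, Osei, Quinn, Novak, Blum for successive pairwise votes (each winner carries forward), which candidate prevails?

Round 1: Zhou vs Osei — 7–10, Osei advances.
Round 2: Osei vs Quinn — 10–7, Osei advances.
Round 3: Osei vs Novak — 5–12, Novak advances.
Round 4: Novak vs Blum — 7–10, Blum advances.
The agenda winner is Blum.

Blum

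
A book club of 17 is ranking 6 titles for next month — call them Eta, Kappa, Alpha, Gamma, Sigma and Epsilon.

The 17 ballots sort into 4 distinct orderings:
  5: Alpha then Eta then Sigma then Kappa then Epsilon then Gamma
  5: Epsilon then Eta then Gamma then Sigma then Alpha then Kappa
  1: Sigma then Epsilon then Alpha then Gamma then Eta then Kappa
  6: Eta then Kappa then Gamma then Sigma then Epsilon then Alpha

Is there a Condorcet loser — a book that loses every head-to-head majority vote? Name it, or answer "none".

Pairwise majorities:
Eta vs Kappa: Eta preferred on 5+5+1+6 = 17 ballots; Eta wins 17–0.
Eta vs Alpha: Eta wins 11–6.
Eta–Gamma: Eta 16–1.
Eta vs Sigma: 16 to 1, Eta.
Eta vs Epsilon: Eta preferred on 5+6 = 11 ballots; Eta wins 11–6.
Kappa vs Alpha: Alpha, 11–6.
Kappa–Gamma: Kappa 11–6.
Kappa–Sigma: Sigma 11–6.
Kappa vs Epsilon: 5+6 = 11 for Kappa, 6 for Epsilon — Kappa by 11–6.
Alpha–Gamma: Gamma 11–6.
Alpha vs Sigma: Sigma wins 12–5.
Alpha vs Epsilon: Epsilon, 12–5.
Gamma vs Sigma: Gamma is ranked higher on 5+6 = 11 ballots, Sigma on 6. Gamma wins 11–6.
Gamma vs Epsilon: Epsilon wins 11–6.
Sigma vs Epsilon: Sigma, 12–5.
Each book has at least one pairwise win (Eta beats Kappa; Kappa beats Gamma; Alpha beats Kappa; Gamma beats Alpha; Sigma beats Kappa; Epsilon beats Alpha) — no Condorcet loser.

none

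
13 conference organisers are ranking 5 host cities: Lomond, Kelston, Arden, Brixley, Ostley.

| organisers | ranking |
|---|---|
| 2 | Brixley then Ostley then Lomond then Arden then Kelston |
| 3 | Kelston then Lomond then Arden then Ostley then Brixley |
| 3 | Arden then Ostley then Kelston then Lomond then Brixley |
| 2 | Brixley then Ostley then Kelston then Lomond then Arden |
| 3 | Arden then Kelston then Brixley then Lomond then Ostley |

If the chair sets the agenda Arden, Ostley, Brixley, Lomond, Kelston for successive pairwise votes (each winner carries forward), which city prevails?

Kelston

Round 1: Arden vs Ostley — 9–4, Arden advances.
Round 2: Arden vs Brixley — 9–4, Arden advances.
Round 3: Arden vs Lomond — 6–7, Lomond advances.
Round 4: Lomond vs Kelston — 2–11, Kelston advances.
Kelston survives the agenda.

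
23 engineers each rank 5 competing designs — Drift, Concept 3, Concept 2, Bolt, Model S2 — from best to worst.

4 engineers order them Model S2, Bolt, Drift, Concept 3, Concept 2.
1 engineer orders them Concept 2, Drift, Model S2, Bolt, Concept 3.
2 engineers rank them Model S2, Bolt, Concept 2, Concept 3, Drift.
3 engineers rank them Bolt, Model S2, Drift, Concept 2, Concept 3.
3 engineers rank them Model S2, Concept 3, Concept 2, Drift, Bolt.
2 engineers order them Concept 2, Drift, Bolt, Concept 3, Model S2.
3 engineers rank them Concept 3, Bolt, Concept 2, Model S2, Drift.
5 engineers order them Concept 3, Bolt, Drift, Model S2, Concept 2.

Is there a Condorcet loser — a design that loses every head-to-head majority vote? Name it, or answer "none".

Concept 2

Pairwise majorities:
Drift vs Concept 3: 10 to 13, Concept 3.
Drift vs Concept 2: 4+3+5 = 12 for Drift, 11 for Concept 2 — Drift by 12–11.
Drift vs Bolt: Bolt wins 17–6.
Drift vs Model S2: Drift is ranked higher on 1+2+5 = 8 ballots, Model S2 on 15. Model S2 wins 15–8.
Concept 3 vs Concept 2: 4+3+3+5 = 15 for Concept 3, 8 for Concept 2 — Concept 3 by 15–8.
Concept 3–Bolt: Bolt 12–11.
Concept 3 vs Model S2: Model S2, 13–10.
Concept 2 vs Bolt: Bolt wins 17–6.
Concept 2 vs Model S2: Model S2 wins 17–6.
Bolt vs Model S2: Bolt wins 13–10.
Concept 2 is beaten in every head-to-head and is the Condorcet loser.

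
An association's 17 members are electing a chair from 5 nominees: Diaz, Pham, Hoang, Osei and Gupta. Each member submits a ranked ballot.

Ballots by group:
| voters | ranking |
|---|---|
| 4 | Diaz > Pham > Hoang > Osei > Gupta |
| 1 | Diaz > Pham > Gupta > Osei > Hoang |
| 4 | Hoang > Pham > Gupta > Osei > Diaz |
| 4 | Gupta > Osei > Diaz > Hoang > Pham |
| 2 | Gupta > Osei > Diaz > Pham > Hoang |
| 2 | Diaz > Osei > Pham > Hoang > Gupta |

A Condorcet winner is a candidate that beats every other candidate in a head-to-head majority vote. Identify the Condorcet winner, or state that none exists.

none

Pairwise majorities:
Diaz vs Pham: 13 to 4, Diaz.
Diaz vs Hoang: 4+1+4+2+2 = 13 for Diaz, 4 for Hoang — Diaz by 13–4.
Diaz vs Osei: Diaz preferred on 4+1+2 = 7 ballots; Osei wins 10–7.
Diaz vs Gupta: Diaz preferred on 4+1+2 = 7 ballots; Gupta wins 10–7.
Pham vs Hoang: Pham preferred on 4+1+2+2 = 9 ballots; Pham wins 9–8.
Pham vs Osei: Pham preferred on 4+1+4 = 9 ballots; Pham wins 9–8.
Pham vs Gupta: Pham is ranked higher on 4+1+4+2 = 11 ballots, Gupta on 6. Pham wins 11–6.
Hoang vs Osei: Hoang is ranked higher on 4+4 = 8 ballots, Osei on 9. Osei wins 9–8.
Hoang vs Gupta: Hoang is ranked higher on 4+4+2 = 10 ballots, Gupta on 7. Hoang wins 10–7.
Osei vs Gupta: 6 to 11, Gupta.
No candidate is unbeaten: Diaz loses to Osei; Pham loses to Diaz; Hoang loses to Diaz; Osei loses to Pham; Gupta loses to Pham. In particular Diaz beats Pham beats Osei beats Diaz is a majority cycle — no Condorcet winner exists.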